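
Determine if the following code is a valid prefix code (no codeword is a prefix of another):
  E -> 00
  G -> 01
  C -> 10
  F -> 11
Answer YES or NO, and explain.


Checking each pair (does one codeword prefix another?):
  E='00' vs G='01': no prefix
  E='00' vs C='10': no prefix
  E='00' vs F='11': no prefix
  G='01' vs E='00': no prefix
  G='01' vs C='10': no prefix
  G='01' vs F='11': no prefix
  C='10' vs E='00': no prefix
  C='10' vs G='01': no prefix
  C='10' vs F='11': no prefix
  F='11' vs E='00': no prefix
  F='11' vs G='01': no prefix
  F='11' vs C='10': no prefix
No violation found over all pairs.

YES -- this is a valid prefix code. No codeword is a prefix of any other codeword.


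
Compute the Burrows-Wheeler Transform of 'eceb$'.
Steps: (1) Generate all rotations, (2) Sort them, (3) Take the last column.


Rotations (sorted):
  0: $eceb -> last char: b
  1: b$ece -> last char: e
  2: ceb$e -> last char: e
  3: eb$ec -> last char: c
  4: eceb$ -> last char: $


BWT = beec$


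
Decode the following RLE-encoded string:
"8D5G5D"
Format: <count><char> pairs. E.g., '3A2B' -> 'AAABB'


Expanding each <count><char> pair:
  8D -> 'DDDDDDDD'
  5G -> 'GGGGG'
  5D -> 'DDDDD'

Decoded = DDDDDDDDGGGGGDDDDD


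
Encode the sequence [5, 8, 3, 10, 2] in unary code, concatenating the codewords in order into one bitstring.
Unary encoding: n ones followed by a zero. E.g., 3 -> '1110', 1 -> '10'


Encode each number as n ones followed by a terminating 0:
  5 -> 111110 (6 bits)
  8 -> 111111110 (9 bits)
  3 -> 1110 (4 bits)
  10 -> 11111111110 (11 bits)
  2 -> 110 (3 bits)
Total length = 6 + 9 + 4 + 11 + 3 = 33 bits.

Unary([5, 8, 3, 10, 2]) = 111110111111110111011111111110110 (33 bits)


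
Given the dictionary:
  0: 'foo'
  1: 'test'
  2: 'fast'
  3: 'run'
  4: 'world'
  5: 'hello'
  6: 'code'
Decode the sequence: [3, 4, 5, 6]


Look up each index in the dictionary:
  3 -> 'run'
  4 -> 'world'
  5 -> 'hello'
  6 -> 'code'

Decoded: "run world hello code"


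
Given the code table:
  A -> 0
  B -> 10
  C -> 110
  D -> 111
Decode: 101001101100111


Decoding:
10 -> B
10 -> B
0 -> A
110 -> C
110 -> C
0 -> A
111 -> D


Result: BBACCAD


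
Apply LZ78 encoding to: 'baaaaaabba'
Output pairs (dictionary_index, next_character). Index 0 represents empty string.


LZ78 encoding steps:
Dictionary: {0: ''}
Step 1: w='' (idx 0), next='b' -> output (0, 'b'), add 'b' as idx 1
Step 2: w='' (idx 0), next='a' -> output (0, 'a'), add 'a' as idx 2
Step 3: w='a' (idx 2), next='a' -> output (2, 'a'), add 'aa' as idx 3
Step 4: w='aa' (idx 3), next='a' -> output (3, 'a'), add 'aaa' as idx 4
Step 5: w='b' (idx 1), next='b' -> output (1, 'b'), add 'bb' as idx 5
Step 6: w='a' (idx 2), end of input -> output (2, '')


Encoded: [(0, 'b'), (0, 'a'), (2, 'a'), (3, 'a'), (1, 'b'), (2, '')]


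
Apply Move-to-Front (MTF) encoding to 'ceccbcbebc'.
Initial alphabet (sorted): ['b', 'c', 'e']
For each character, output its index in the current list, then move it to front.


MTF encoding:
'c': index 1 in ['b', 'c', 'e'] -> ['c', 'b', 'e']
'e': index 2 in ['c', 'b', 'e'] -> ['e', 'c', 'b']
'c': index 1 in ['e', 'c', 'b'] -> ['c', 'e', 'b']
'c': index 0 in ['c', 'e', 'b'] -> ['c', 'e', 'b']
'b': index 2 in ['c', 'e', 'b'] -> ['b', 'c', 'e']
'c': index 1 in ['b', 'c', 'e'] -> ['c', 'b', 'e']
'b': index 1 in ['c', 'b', 'e'] -> ['b', 'c', 'e']
'e': index 2 in ['b', 'c', 'e'] -> ['e', 'b', 'c']
'b': index 1 in ['e', 'b', 'c'] -> ['b', 'e', 'c']
'c': index 2 in ['b', 'e', 'c'] -> ['c', 'b', 'e']


Output: [1, 2, 1, 0, 2, 1, 1, 2, 1, 2]


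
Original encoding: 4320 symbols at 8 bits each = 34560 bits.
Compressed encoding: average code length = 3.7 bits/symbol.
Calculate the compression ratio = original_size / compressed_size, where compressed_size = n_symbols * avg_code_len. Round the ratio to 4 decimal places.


original_size = n_symbols * orig_bits = 4320 * 8 = 34560 bits
compressed_size = n_symbols * avg_code_len = 4320 * 3.7 = 15984.0 bits
ratio = original_size / compressed_size = 34560 / 15984.0 = 2.1622

Compression ratio = 2.1622


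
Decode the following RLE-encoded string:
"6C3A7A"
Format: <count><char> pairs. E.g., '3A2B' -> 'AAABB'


Expanding each <count><char> pair:
  6C -> 'CCCCCC'
  3A -> 'AAA'
  7A -> 'AAAAAAA'

Decoded = CCCCCCAAAAAAAAAA


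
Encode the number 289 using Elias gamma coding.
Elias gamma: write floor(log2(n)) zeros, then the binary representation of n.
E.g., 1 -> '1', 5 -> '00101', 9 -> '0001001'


num_bits = floor(log2(289)) + 1 = 9
leading_zeros = num_bits - 1 = 8
binary(289) = 100100001

Elias gamma(289) = '00000000' + '100100001' = 00000000100100001 (17 bits)


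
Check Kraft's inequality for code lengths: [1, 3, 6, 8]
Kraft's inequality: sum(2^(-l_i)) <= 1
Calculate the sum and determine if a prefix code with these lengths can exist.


Sum = 2^(-1) + 2^(-3) + 2^(-6) + 2^(-8)
    = 0.5 + 0.125 + 0.015625 + 0.00390625
    = 165/256 = 0.64453125
Since 0.64453125 <= 1, Kraft's inequality IS satisfied.
A prefix code with these lengths CAN exist.

Kraft sum = 0.64453125. Satisfied.


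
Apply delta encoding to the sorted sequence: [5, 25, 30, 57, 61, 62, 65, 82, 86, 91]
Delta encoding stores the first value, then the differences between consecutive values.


First value: 5
Deltas:
  25 - 5 = 20
  30 - 25 = 5
  57 - 30 = 27
  61 - 57 = 4
  62 - 61 = 1
  65 - 62 = 3
  82 - 65 = 17
  86 - 82 = 4
  91 - 86 = 5


Delta encoded: [5, 20, 5, 27, 4, 1, 3, 17, 4, 5]


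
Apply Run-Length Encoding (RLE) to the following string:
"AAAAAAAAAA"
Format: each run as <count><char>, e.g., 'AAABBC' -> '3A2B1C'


Scanning runs left to right:
  i=0: run of 'A' x 10 -> '10A'

RLE = 10A


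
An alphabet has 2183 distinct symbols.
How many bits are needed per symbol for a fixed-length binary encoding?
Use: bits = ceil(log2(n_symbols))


log2(2183) = 11.0921
Bracket: 2^11 = 2048 < 2183 <= 2^12 = 4096
So ceil(log2(2183)) = 12

bits = ceil(log2(2183)) = ceil(11.0921) = 12 bits


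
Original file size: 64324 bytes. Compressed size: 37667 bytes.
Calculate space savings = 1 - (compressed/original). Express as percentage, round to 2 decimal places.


ratio = compressed/original = 37667/64324 = 0.585582
savings = 1 - ratio = 1 - 0.585582 = 0.414418
as a percentage: 0.414418 * 100 = 41.44%

Space savings = 1 - 37667/64324 = 41.44%


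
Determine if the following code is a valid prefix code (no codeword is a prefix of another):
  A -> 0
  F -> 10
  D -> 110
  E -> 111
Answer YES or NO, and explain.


Checking each pair (does one codeword prefix another?):
  A='0' vs F='10': no prefix
  A='0' vs D='110': no prefix
  A='0' vs E='111': no prefix
  F='10' vs A='0': no prefix
  F='10' vs D='110': no prefix
  F='10' vs E='111': no prefix
  D='110' vs A='0': no prefix
  D='110' vs F='10': no prefix
  D='110' vs E='111': no prefix
  E='111' vs A='0': no prefix
  E='111' vs F='10': no prefix
  E='111' vs D='110': no prefix
No violation found over all pairs.

YES -- this is a valid prefix code. No codeword is a prefix of any other codeword.


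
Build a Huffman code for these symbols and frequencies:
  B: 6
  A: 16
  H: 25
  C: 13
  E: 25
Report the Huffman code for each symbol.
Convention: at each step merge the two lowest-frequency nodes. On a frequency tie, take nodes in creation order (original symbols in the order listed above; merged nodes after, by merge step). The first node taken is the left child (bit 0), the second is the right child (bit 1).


Huffman tree construction:
Step 1: Merge B(6) + C(13) = 19
Step 2: Merge A(16) + (B+C)(19) = 35
Step 3: Merge H(25) + E(25) = 50
Step 4: Merge (A+(B+C))(35) + (H+E)(50) = 85
Read each symbol's code off the tree from the root (left child = 0, right child = 1).

Codes:
  B: 010 (length 3)
  A: 00 (length 2)
  H: 10 (length 2)
  C: 011 (length 3)
  E: 11 (length 2)
Average code length: 189/85 = 2.2235 bits/symbol


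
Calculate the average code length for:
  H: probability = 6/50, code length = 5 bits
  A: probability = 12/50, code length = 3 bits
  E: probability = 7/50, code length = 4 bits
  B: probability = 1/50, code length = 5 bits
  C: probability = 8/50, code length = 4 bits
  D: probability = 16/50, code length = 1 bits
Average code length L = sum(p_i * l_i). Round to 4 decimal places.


Weighted contributions p_i * l_i:
  H: (6/50) * 5 = 30/50
  A: (12/50) * 3 = 36/50
  E: (7/50) * 4 = 28/50
  B: (1/50) * 5 = 5/50
  C: (8/50) * 4 = 32/50
  D: (16/50) * 1 = 16/50
Sum = (30 + 36 + 28 + 5 + 32 + 16)/50 = 147/50

L = 147/50 = 2.9400 bits/symbol


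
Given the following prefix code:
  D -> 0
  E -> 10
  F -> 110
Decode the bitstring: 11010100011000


Decoding step by step:
Bits 110 -> F
Bits 10 -> E
Bits 10 -> E
Bits 0 -> D
Bits 0 -> D
Bits 110 -> F
Bits 0 -> D
Bits 0 -> D


Decoded message: FEEDDFDD


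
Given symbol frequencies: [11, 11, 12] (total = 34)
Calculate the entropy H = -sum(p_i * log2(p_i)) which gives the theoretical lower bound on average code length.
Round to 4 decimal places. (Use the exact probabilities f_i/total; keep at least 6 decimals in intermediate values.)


Per-symbol terms -p_i * log2(p_i) with p_i = f_i/34:
  p = 11/34 = 0.323529: log2(p) = -1.628031, -p*log2(p) = 0.526716
  p = 11/34 = 0.323529: log2(p) = -1.628031, -p*log2(p) = 0.526716
  p = 12/34 = 0.352941: log2(p) = -1.502500, -p*log2(p) = 0.530294
H = 0.526716 + 0.526716 + 0.530294 = 1.583726

H = 1.5837 bits/symbol


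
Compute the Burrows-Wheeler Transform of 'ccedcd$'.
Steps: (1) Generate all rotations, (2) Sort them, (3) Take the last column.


Rotations (sorted):
  0: $ccedcd -> last char: d
  1: ccedcd$ -> last char: $
  2: cd$cced -> last char: d
  3: cedcd$c -> last char: c
  4: d$ccedc -> last char: c
  5: dcd$cce -> last char: e
  6: edcd$cc -> last char: c


BWT = d$dccec


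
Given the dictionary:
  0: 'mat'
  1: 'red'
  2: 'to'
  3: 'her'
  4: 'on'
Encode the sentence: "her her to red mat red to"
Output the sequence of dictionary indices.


Look up each word in the dictionary:
  'her' -> 3
  'her' -> 3
  'to' -> 2
  'red' -> 1
  'mat' -> 0
  'red' -> 1
  'to' -> 2

Encoded: [3, 3, 2, 1, 0, 1, 2]


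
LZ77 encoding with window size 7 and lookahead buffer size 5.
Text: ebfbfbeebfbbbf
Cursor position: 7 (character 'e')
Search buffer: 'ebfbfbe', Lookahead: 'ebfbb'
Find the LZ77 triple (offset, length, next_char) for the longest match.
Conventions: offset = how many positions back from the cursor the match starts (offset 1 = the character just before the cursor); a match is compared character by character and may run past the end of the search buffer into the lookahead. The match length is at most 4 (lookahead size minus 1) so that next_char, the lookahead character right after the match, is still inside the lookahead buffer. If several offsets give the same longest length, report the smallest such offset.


Try each offset into the search buffer:
  offset=1 (pos 6, char 'e'): match length 1
  offset=2 (pos 5, char 'b'): match length 0
  offset=3 (pos 4, char 'f'): match length 0
  offset=4 (pos 3, char 'b'): match length 0
  offset=5 (pos 2, char 'f'): match length 0
  offset=6 (pos 1, char 'b'): match length 0
  offset=7 (pos 0, char 'e'): match length 4
Longest match has length 4 at offset 7.
next_char = character at position 7 + 4 = 11 -> 'b'

Best match: offset=7, length=4 (matching 'ebfb' starting at position 0)
LZ77 triple: (7, 4, 'b')


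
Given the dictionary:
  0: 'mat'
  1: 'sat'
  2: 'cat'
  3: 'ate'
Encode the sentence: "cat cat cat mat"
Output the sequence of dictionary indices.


Look up each word in the dictionary:
  'cat' -> 2
  'cat' -> 2
  'cat' -> 2
  'mat' -> 0

Encoded: [2, 2, 2, 0]


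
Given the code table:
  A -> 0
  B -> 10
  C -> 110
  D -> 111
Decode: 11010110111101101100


Decoding:
110 -> C
10 -> B
110 -> C
111 -> D
10 -> B
110 -> C
110 -> C
0 -> A


Result: CBCDBCCA


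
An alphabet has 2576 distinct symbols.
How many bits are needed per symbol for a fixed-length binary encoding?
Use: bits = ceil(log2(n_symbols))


log2(2576) = 11.3309
Bracket: 2^11 = 2048 < 2576 <= 2^12 = 4096
So ceil(log2(2576)) = 12

bits = ceil(log2(2576)) = ceil(11.3309) = 12 bits


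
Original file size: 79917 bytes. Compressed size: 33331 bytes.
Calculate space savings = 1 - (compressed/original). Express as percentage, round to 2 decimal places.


ratio = compressed/original = 33331/79917 = 0.41707
savings = 1 - ratio = 1 - 0.41707 = 0.58293
as a percentage: 0.58293 * 100 = 58.29%

Space savings = 1 - 33331/79917 = 58.29%


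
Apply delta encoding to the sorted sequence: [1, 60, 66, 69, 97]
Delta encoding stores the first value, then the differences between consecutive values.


First value: 1
Deltas:
  60 - 1 = 59
  66 - 60 = 6
  69 - 66 = 3
  97 - 69 = 28


Delta encoded: [1, 59, 6, 3, 28]


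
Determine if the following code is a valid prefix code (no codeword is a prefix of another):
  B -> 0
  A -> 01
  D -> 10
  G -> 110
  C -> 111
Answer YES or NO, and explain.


Checking each pair (does one codeword prefix another?):
  B='0' vs A='01': prefix -- VIOLATION

NO -- this is NOT a valid prefix code. B (0) is a prefix of A (01).


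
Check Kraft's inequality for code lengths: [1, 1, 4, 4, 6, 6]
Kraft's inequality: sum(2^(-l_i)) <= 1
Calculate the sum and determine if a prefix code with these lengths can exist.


Sum = 2^(-1) + 2^(-1) + 2^(-4) + 2^(-4) + 2^(-6) + 2^(-6)
    = 0.5 + 0.5 + 0.0625 + 0.0625 + 0.015625 + 0.015625
    = 74/64 = 1.15625
Since 1.15625 > 1, Kraft's inequality is NOT satisfied.
A prefix code with these lengths CANNOT exist.

Kraft sum = 1.15625. Not satisfied.


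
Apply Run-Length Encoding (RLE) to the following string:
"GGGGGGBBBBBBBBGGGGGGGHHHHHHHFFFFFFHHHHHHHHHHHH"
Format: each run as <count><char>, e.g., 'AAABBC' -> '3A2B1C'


Scanning runs left to right:
  i=0: run of 'G' x 6 -> '6G'
  i=6: run of 'B' x 8 -> '8B'
  i=14: run of 'G' x 7 -> '7G'
  i=21: run of 'H' x 7 -> '7H'
  i=28: run of 'F' x 6 -> '6F'
  i=34: run of 'H' x 12 -> '12H'

RLE = 6G8B7G7H6F12H


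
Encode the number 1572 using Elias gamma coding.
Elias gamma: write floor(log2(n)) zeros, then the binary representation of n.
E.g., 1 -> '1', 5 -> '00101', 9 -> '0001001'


num_bits = floor(log2(1572)) + 1 = 11
leading_zeros = num_bits - 1 = 10
binary(1572) = 11000100100

Elias gamma(1572) = '0000000000' + '11000100100' = 000000000011000100100 (21 bits)


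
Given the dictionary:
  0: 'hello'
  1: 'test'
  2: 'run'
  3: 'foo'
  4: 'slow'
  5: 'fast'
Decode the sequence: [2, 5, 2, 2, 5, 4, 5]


Look up each index in the dictionary:
  2 -> 'run'
  5 -> 'fast'
  2 -> 'run'
  2 -> 'run'
  5 -> 'fast'
  4 -> 'slow'
  5 -> 'fast'

Decoded: "run fast run run fast slow fast"


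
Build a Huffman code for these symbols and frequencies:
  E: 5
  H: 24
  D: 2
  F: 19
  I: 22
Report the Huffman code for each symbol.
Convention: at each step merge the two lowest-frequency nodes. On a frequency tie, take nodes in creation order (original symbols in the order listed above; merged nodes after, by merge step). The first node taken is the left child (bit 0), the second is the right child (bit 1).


Huffman tree construction:
Step 1: Merge D(2) + E(5) = 7
Step 2: Merge (D+E)(7) + F(19) = 26
Step 3: Merge I(22) + H(24) = 46
Step 4: Merge ((D+E)+F)(26) + (I+H)(46) = 72
Read each symbol's code off the tree from the root (left child = 0, right child = 1).

Codes:
  E: 001 (length 3)
  H: 11 (length 2)
  D: 000 (length 3)
  F: 01 (length 2)
  I: 10 (length 2)
Average code length: 151/72 = 2.0972 bits/symbol


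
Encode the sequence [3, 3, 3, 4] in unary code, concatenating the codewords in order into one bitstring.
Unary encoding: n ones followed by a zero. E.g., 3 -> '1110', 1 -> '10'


Encode each number as n ones followed by a terminating 0:
  3 -> 1110 (4 bits)
  3 -> 1110 (4 bits)
  3 -> 1110 (4 bits)
  4 -> 11110 (5 bits)
Total length = 4 + 4 + 4 + 5 = 17 bits.

Unary([3, 3, 3, 4]) = 11101110111011110 (17 bits)


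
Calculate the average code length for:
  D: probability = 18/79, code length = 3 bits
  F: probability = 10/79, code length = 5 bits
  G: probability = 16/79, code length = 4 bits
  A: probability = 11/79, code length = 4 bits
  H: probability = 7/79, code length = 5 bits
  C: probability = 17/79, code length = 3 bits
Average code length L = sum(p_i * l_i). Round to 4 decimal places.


Weighted contributions p_i * l_i:
  D: (18/79) * 3 = 54/79
  F: (10/79) * 5 = 50/79
  G: (16/79) * 4 = 64/79
  A: (11/79) * 4 = 44/79
  H: (7/79) * 5 = 35/79
  C: (17/79) * 3 = 51/79
Sum = (54 + 50 + 64 + 44 + 35 + 51)/79 = 298/79

L = 298/79 = 3.7722 bits/symbol


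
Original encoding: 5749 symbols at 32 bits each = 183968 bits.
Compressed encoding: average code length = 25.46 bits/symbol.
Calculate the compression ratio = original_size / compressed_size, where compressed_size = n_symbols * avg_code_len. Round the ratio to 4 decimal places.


original_size = n_symbols * orig_bits = 5749 * 32 = 183968 bits
compressed_size = n_symbols * avg_code_len = 5749 * 25.46 = 146369.54 bits
ratio = original_size / compressed_size = 183968 / 146369.54 = 1.2569

Compression ratio = 1.2569


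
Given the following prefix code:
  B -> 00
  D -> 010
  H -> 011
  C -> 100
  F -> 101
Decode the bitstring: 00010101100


Decoding step by step:
Bits 00 -> B
Bits 010 -> D
Bits 101 -> F
Bits 100 -> C


Decoded message: BDFC


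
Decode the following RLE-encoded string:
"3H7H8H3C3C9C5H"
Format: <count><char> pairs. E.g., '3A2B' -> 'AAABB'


Expanding each <count><char> pair:
  3H -> 'HHH'
  7H -> 'HHHHHHH'
  8H -> 'HHHHHHHH'
  3C -> 'CCC'
  3C -> 'CCC'
  9C -> 'CCCCCCCCC'
  5H -> 'HHHHH'

Decoded = HHHHHHHHHHHHHHHHHHCCCCCCCCCCCCCCCHHHHH


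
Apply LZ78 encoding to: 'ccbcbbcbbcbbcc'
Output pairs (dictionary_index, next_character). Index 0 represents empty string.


LZ78 encoding steps:
Dictionary: {0: ''}
Step 1: w='' (idx 0), next='c' -> output (0, 'c'), add 'c' as idx 1
Step 2: w='c' (idx 1), next='b' -> output (1, 'b'), add 'cb' as idx 2
Step 3: w='cb' (idx 2), next='b' -> output (2, 'b'), add 'cbb' as idx 3
Step 4: w='cbb' (idx 3), next='c' -> output (3, 'c'), add 'cbbc' as idx 4
Step 5: w='' (idx 0), next='b' -> output (0, 'b'), add 'b' as idx 5
Step 6: w='b' (idx 5), next='c' -> output (5, 'c'), add 'bc' as idx 6
Step 7: w='c' (idx 1), end of input -> output (1, '')


Encoded: [(0, 'c'), (1, 'b'), (2, 'b'), (3, 'c'), (0, 'b'), (5, 'c'), (1, '')]


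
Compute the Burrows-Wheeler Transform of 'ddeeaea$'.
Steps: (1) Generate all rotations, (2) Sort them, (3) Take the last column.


Rotations (sorted):
  0: $ddeeaea -> last char: a
  1: a$ddeeae -> last char: e
  2: aea$ddee -> last char: e
  3: ddeeaea$ -> last char: $
  4: deeaea$d -> last char: d
  5: ea$ddeea -> last char: a
  6: eaea$dde -> last char: e
  7: eeaea$dd -> last char: d


BWT = aee$daed


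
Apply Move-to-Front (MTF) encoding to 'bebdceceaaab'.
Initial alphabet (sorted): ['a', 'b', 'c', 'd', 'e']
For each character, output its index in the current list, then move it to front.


MTF encoding:
'b': index 1 in ['a', 'b', 'c', 'd', 'e'] -> ['b', 'a', 'c', 'd', 'e']
'e': index 4 in ['b', 'a', 'c', 'd', 'e'] -> ['e', 'b', 'a', 'c', 'd']
'b': index 1 in ['e', 'b', 'a', 'c', 'd'] -> ['b', 'e', 'a', 'c', 'd']
'd': index 4 in ['b', 'e', 'a', 'c', 'd'] -> ['d', 'b', 'e', 'a', 'c']
'c': index 4 in ['d', 'b', 'e', 'a', 'c'] -> ['c', 'd', 'b', 'e', 'a']
'e': index 3 in ['c', 'd', 'b', 'e', 'a'] -> ['e', 'c', 'd', 'b', 'a']
'c': index 1 in ['e', 'c', 'd', 'b', 'a'] -> ['c', 'e', 'd', 'b', 'a']
'e': index 1 in ['c', 'e', 'd', 'b', 'a'] -> ['e', 'c', 'd', 'b', 'a']
'a': index 4 in ['e', 'c', 'd', 'b', 'a'] -> ['a', 'e', 'c', 'd', 'b']
'a': index 0 in ['a', 'e', 'c', 'd', 'b'] -> ['a', 'e', 'c', 'd', 'b']
'a': index 0 in ['a', 'e', 'c', 'd', 'b'] -> ['a', 'e', 'c', 'd', 'b']
'b': index 4 in ['a', 'e', 'c', 'd', 'b'] -> ['b', 'a', 'e', 'c', 'd']


Output: [1, 4, 1, 4, 4, 3, 1, 1, 4, 0, 0, 4]


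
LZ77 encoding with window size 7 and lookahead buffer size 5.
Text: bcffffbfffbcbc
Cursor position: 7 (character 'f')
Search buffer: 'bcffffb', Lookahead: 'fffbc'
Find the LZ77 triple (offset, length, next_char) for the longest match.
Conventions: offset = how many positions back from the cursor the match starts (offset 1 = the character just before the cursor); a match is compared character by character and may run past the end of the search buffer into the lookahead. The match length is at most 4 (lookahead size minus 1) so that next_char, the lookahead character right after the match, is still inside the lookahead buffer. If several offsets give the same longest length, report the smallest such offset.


Try each offset into the search buffer:
  offset=1 (pos 6, char 'b'): match length 0
  offset=2 (pos 5, char 'f'): match length 1
  offset=3 (pos 4, char 'f'): match length 2
  offset=4 (pos 3, char 'f'): match length 4
  offset=5 (pos 2, char 'f'): match length 3
  offset=6 (pos 1, char 'c'): match length 0
  offset=7 (pos 0, char 'b'): match length 0
Longest match has length 4 at offset 4.
next_char = character at position 7 + 4 = 11 -> 'c'

Best match: offset=4, length=4 (matching 'fffb' starting at position 3)
LZ77 triple: (4, 4, 'c')


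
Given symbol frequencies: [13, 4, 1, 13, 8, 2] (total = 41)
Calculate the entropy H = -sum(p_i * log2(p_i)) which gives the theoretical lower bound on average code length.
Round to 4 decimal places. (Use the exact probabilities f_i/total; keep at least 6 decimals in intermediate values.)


Per-symbol terms -p_i * log2(p_i) with p_i = f_i/41:
  p = 13/41 = 0.317073: log2(p) = -1.657112, -p*log2(p) = 0.525426
  p = 4/41 = 0.097561: log2(p) = -3.357552, -p*log2(p) = 0.327566
  p = 1/41 = 0.024390: log2(p) = -5.357552, -p*log2(p) = 0.130672
  p = 13/41 = 0.317073: log2(p) = -1.657112, -p*log2(p) = 0.525426
  p = 8/41 = 0.195122: log2(p) = -2.357552, -p*log2(p) = 0.460010
  p = 2/41 = 0.048780: log2(p) = -4.357552, -p*log2(p) = 0.212564
H = 0.525426 + 0.327566 + 0.130672 + 0.525426 + 0.460010 + 0.212564 = 2.181664

H = 2.1817 bits/symbol


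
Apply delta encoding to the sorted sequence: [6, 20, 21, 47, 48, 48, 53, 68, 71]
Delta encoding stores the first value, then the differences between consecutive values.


First value: 6
Deltas:
  20 - 6 = 14
  21 - 20 = 1
  47 - 21 = 26
  48 - 47 = 1
  48 - 48 = 0
  53 - 48 = 5
  68 - 53 = 15
  71 - 68 = 3


Delta encoded: [6, 14, 1, 26, 1, 0, 5, 15, 3]


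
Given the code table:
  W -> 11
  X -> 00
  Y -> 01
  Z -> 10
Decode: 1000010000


Decoding:
10 -> Z
00 -> X
01 -> Y
00 -> X
00 -> X


Result: ZXYXX


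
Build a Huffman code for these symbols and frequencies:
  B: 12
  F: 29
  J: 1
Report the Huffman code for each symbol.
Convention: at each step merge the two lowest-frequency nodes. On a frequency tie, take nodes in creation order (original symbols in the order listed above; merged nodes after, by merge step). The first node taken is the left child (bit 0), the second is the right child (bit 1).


Huffman tree construction:
Step 1: Merge J(1) + B(12) = 13
Step 2: Merge (J+B)(13) + F(29) = 42
Read each symbol's code off the tree from the root (left child = 0, right child = 1).

Codes:
  B: 01 (length 2)
  F: 1 (length 1)
  J: 00 (length 2)
Average code length: 55/42 = 1.3095 bits/symbol


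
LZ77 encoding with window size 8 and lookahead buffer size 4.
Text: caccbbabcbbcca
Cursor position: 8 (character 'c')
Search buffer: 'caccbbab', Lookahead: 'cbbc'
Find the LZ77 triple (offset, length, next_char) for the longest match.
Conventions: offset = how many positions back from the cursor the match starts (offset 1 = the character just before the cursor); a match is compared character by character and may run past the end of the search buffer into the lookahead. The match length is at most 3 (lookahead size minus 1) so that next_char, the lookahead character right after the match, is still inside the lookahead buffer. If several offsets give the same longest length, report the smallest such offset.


Try each offset into the search buffer:
  offset=1 (pos 7, char 'b'): match length 0
  offset=2 (pos 6, char 'a'): match length 0
  offset=3 (pos 5, char 'b'): match length 0
  offset=4 (pos 4, char 'b'): match length 0
  offset=5 (pos 3, char 'c'): match length 3
  offset=6 (pos 2, char 'c'): match length 1
  offset=7 (pos 1, char 'a'): match length 0
  offset=8 (pos 0, char 'c'): match length 1
Longest match has length 3 at offset 5.
next_char = character at position 8 + 3 = 11 -> 'c'

Best match: offset=5, length=3 (matching 'cbb' starting at position 3)
LZ77 triple: (5, 3, 'c')


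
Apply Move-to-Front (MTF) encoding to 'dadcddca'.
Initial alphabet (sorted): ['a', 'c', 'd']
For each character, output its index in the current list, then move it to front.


MTF encoding:
'd': index 2 in ['a', 'c', 'd'] -> ['d', 'a', 'c']
'a': index 1 in ['d', 'a', 'c'] -> ['a', 'd', 'c']
'd': index 1 in ['a', 'd', 'c'] -> ['d', 'a', 'c']
'c': index 2 in ['d', 'a', 'c'] -> ['c', 'd', 'a']
'd': index 1 in ['c', 'd', 'a'] -> ['d', 'c', 'a']
'd': index 0 in ['d', 'c', 'a'] -> ['d', 'c', 'a']
'c': index 1 in ['d', 'c', 'a'] -> ['c', 'd', 'a']
'a': index 2 in ['c', 'd', 'a'] -> ['a', 'c', 'd']


Output: [2, 1, 1, 2, 1, 0, 1, 2]


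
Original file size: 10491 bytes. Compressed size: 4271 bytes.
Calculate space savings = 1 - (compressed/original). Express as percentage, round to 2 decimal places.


ratio = compressed/original = 4271/10491 = 0.407111
savings = 1 - ratio = 1 - 0.407111 = 0.592889
as a percentage: 0.592889 * 100 = 59.29%

Space savings = 1 - 4271/10491 = 59.29%


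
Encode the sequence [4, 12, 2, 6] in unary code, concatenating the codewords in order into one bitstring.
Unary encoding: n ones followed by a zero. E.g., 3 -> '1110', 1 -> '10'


Encode each number as n ones followed by a terminating 0:
  4 -> 11110 (5 bits)
  12 -> 1111111111110 (13 bits)
  2 -> 110 (3 bits)
  6 -> 1111110 (7 bits)
Total length = 5 + 13 + 3 + 7 = 28 bits.

Unary([4, 12, 2, 6]) = 1111011111111111101101111110 (28 bits)


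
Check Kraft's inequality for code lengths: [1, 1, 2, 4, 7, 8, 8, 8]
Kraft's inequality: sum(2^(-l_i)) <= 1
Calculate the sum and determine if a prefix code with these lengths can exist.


Sum = 2^(-1) + 2^(-1) + 2^(-2) + 2^(-4) + 2^(-7) + 2^(-8) + 2^(-8) + 2^(-8)
    = 0.5 + 0.5 + 0.25 + 0.0625 + 0.0078125 + 0.00390625 + 0.00390625 + 0.00390625
    = 341/256 = 1.33203125
Since 1.33203125 > 1, Kraft's inequality is NOT satisfied.
A prefix code with these lengths CANNOT exist.

Kraft sum = 1.33203125. Not satisfied.


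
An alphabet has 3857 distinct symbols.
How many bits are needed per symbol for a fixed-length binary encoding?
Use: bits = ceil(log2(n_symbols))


log2(3857) = 11.9133
Bracket: 2^11 = 2048 < 3857 <= 2^12 = 4096
So ceil(log2(3857)) = 12

bits = ceil(log2(3857)) = ceil(11.9133) = 12 bits


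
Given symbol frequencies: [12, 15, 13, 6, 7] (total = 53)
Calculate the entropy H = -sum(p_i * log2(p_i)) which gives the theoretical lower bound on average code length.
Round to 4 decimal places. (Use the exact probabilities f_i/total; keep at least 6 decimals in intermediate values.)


Per-symbol terms -p_i * log2(p_i) with p_i = f_i/53:
  p = 12/53 = 0.226415: log2(p) = -2.142958, -p*log2(p) = 0.485198
  p = 15/53 = 0.283019: log2(p) = -1.821030, -p*log2(p) = 0.515386
  p = 13/53 = 0.245283: log2(p) = -2.027481, -p*log2(p) = 0.497307
  p = 6/53 = 0.113208: log2(p) = -3.142958, -p*log2(p) = 0.355807
  p = 7/53 = 0.132075: log2(p) = -2.920566, -p*log2(p) = 0.385735
H = 0.485198 + 0.515386 + 0.497307 + 0.355807 + 0.385735 = 2.239433

H = 2.2394 bits/symbol


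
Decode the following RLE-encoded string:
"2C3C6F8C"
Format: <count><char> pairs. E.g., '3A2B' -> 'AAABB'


Expanding each <count><char> pair:
  2C -> 'CC'
  3C -> 'CCC'
  6F -> 'FFFFFF'
  8C -> 'CCCCCCCC'

Decoded = CCCCCFFFFFFCCCCCCCC


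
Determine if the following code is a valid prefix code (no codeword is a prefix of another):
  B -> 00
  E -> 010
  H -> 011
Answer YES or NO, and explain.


Checking each pair (does one codeword prefix another?):
  B='00' vs E='010': no prefix
  B='00' vs H='011': no prefix
  E='010' vs B='00': no prefix
  E='010' vs H='011': no prefix
  H='011' vs B='00': no prefix
  H='011' vs E='010': no prefix
No violation found over all pairs.

YES -- this is a valid prefix code. No codeword is a prefix of any other codeword.


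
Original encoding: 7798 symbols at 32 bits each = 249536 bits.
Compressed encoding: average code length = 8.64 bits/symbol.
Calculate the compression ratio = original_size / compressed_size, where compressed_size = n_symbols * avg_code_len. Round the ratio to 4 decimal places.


original_size = n_symbols * orig_bits = 7798 * 32 = 249536 bits
compressed_size = n_symbols * avg_code_len = 7798 * 8.64 = 67374.72 bits
ratio = original_size / compressed_size = 249536 / 67374.72 = 3.7037

Compression ratio = 3.7037


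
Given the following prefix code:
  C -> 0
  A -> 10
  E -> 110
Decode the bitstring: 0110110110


Decoding step by step:
Bits 0 -> C
Bits 110 -> E
Bits 110 -> E
Bits 110 -> E


Decoded message: CEEE


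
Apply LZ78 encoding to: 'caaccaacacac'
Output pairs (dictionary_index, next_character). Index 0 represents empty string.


LZ78 encoding steps:
Dictionary: {0: ''}
Step 1: w='' (idx 0), next='c' -> output (0, 'c'), add 'c' as idx 1
Step 2: w='' (idx 0), next='a' -> output (0, 'a'), add 'a' as idx 2
Step 3: w='a' (idx 2), next='c' -> output (2, 'c'), add 'ac' as idx 3
Step 4: w='c' (idx 1), next='a' -> output (1, 'a'), add 'ca' as idx 4
Step 5: w='ac' (idx 3), next='a' -> output (3, 'a'), add 'aca' as idx 5
Step 6: w='ca' (idx 4), next='c' -> output (4, 'c'), add 'cac' as idx 6


Encoded: [(0, 'c'), (0, 'a'), (2, 'c'), (1, 'a'), (3, 'a'), (4, 'c')]


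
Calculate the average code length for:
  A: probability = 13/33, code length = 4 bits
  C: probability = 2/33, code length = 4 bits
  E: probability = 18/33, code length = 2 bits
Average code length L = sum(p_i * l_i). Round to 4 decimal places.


Weighted contributions p_i * l_i:
  A: (13/33) * 4 = 52/33
  C: (2/33) * 4 = 8/33
  E: (18/33) * 2 = 36/33
Sum = (52 + 8 + 36)/33 = 96/33

L = 96/33 = 2.9091 bits/symbol


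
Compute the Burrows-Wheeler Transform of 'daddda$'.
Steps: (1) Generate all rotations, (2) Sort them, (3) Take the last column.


Rotations (sorted):
  0: $daddda -> last char: a
  1: a$daddd -> last char: d
  2: addda$d -> last char: d
  3: da$dadd -> last char: d
  4: daddda$ -> last char: $
  5: dda$dad -> last char: d
  6: ddda$da -> last char: a


BWT = addd$da


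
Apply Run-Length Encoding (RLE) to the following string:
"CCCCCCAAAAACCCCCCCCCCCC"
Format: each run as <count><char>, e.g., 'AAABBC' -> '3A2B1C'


Scanning runs left to right:
  i=0: run of 'C' x 6 -> '6C'
  i=6: run of 'A' x 5 -> '5A'
  i=11: run of 'C' x 12 -> '12C'

RLE = 6C5A12C


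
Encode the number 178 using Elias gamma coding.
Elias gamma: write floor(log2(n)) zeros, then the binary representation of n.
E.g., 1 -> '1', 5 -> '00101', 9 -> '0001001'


num_bits = floor(log2(178)) + 1 = 8
leading_zeros = num_bits - 1 = 7
binary(178) = 10110010

Elias gamma(178) = '0000000' + '10110010' = 000000010110010 (15 bits)


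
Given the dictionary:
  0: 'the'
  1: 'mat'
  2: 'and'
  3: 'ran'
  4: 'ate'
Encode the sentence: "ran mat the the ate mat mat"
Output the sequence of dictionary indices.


Look up each word in the dictionary:
  'ran' -> 3
  'mat' -> 1
  'the' -> 0
  'the' -> 0
  'ate' -> 4
  'mat' -> 1
  'mat' -> 1

Encoded: [3, 1, 0, 0, 4, 1, 1]


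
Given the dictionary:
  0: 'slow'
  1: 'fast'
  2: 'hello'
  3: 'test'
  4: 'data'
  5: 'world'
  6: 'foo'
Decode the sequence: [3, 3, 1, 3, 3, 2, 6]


Look up each index in the dictionary:
  3 -> 'test'
  3 -> 'test'
  1 -> 'fast'
  3 -> 'test'
  3 -> 'test'
  2 -> 'hello'
  6 -> 'foo'

Decoded: "test test fast test test hello foo"


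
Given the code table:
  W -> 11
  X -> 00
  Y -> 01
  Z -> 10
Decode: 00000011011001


Decoding:
00 -> X
00 -> X
00 -> X
11 -> W
01 -> Y
10 -> Z
01 -> Y


Result: XXXWYZY


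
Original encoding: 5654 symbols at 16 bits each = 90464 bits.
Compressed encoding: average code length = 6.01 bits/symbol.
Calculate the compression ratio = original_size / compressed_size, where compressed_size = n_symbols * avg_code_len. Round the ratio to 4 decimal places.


original_size = n_symbols * orig_bits = 5654 * 16 = 90464 bits
compressed_size = n_symbols * avg_code_len = 5654 * 6.01 = 33980.54 bits
ratio = original_size / compressed_size = 90464 / 33980.54 = 2.6622

Compression ratio = 2.6622


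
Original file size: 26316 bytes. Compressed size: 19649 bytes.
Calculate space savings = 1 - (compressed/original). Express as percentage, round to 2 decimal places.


ratio = compressed/original = 19649/26316 = 0.746656
savings = 1 - ratio = 1 - 0.746656 = 0.253344
as a percentage: 0.253344 * 100 = 25.33%

Space savings = 1 - 19649/26316 = 25.33%


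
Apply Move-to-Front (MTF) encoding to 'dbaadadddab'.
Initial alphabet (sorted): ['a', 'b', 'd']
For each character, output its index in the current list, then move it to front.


MTF encoding:
'd': index 2 in ['a', 'b', 'd'] -> ['d', 'a', 'b']
'b': index 2 in ['d', 'a', 'b'] -> ['b', 'd', 'a']
'a': index 2 in ['b', 'd', 'a'] -> ['a', 'b', 'd']
'a': index 0 in ['a', 'b', 'd'] -> ['a', 'b', 'd']
'd': index 2 in ['a', 'b', 'd'] -> ['d', 'a', 'b']
'a': index 1 in ['d', 'a', 'b'] -> ['a', 'd', 'b']
'd': index 1 in ['a', 'd', 'b'] -> ['d', 'a', 'b']
'd': index 0 in ['d', 'a', 'b'] -> ['d', 'a', 'b']
'd': index 0 in ['d', 'a', 'b'] -> ['d', 'a', 'b']
'a': index 1 in ['d', 'a', 'b'] -> ['a', 'd', 'b']
'b': index 2 in ['a', 'd', 'b'] -> ['b', 'a', 'd']


Output: [2, 2, 2, 0, 2, 1, 1, 0, 0, 1, 2]


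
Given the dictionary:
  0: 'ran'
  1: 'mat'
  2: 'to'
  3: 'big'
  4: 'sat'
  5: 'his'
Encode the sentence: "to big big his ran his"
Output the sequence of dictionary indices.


Look up each word in the dictionary:
  'to' -> 2
  'big' -> 3
  'big' -> 3
  'his' -> 5
  'ran' -> 0
  'his' -> 5

Encoded: [2, 3, 3, 5, 0, 5]


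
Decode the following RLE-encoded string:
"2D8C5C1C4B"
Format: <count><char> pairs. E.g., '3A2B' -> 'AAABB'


Expanding each <count><char> pair:
  2D -> 'DD'
  8C -> 'CCCCCCCC'
  5C -> 'CCCCC'
  1C -> 'C'
  4B -> 'BBBB'

Decoded = DDCCCCCCCCCCCCCCBBBB


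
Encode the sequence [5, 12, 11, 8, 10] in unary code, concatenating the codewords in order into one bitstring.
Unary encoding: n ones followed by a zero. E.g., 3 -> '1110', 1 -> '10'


Encode each number as n ones followed by a terminating 0:
  5 -> 111110 (6 bits)
  12 -> 1111111111110 (13 bits)
  11 -> 111111111110 (12 bits)
  8 -> 111111110 (9 bits)
  10 -> 11111111110 (11 bits)
Total length = 6 + 13 + 12 + 9 + 11 = 51 bits.

Unary([5, 12, 11, 8, 10]) = 111110111111111111011111111111011111111011111111110 (51 bits)


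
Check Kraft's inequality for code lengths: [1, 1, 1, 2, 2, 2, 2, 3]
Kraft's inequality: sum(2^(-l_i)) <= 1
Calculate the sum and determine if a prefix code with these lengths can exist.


Sum = 2^(-1) + 2^(-1) + 2^(-1) + 2^(-2) + 2^(-2) + 2^(-2) + 2^(-2) + 2^(-3)
    = 0.5 + 0.5 + 0.5 + 0.25 + 0.25 + 0.25 + 0.25 + 0.125
    = 21/8 = 2.625
Since 2.625 > 1, Kraft's inequality is NOT satisfied.
A prefix code with these lengths CANNOT exist.

Kraft sum = 2.625. Not satisfied.


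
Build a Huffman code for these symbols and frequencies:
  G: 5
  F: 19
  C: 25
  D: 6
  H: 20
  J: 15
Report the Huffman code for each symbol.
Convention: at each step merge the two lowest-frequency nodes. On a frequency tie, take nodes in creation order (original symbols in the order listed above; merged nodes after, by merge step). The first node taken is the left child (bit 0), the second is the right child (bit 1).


Huffman tree construction:
Step 1: Merge G(5) + D(6) = 11
Step 2: Merge (G+D)(11) + J(15) = 26
Step 3: Merge F(19) + H(20) = 39
Step 4: Merge C(25) + ((G+D)+J)(26) = 51
Step 5: Merge (F+H)(39) + (C+((G+D)+J))(51) = 90
Read each symbol's code off the tree from the root (left child = 0, right child = 1).

Codes:
  G: 1100 (length 4)
  F: 00 (length 2)
  C: 10 (length 2)
  D: 1101 (length 4)
  H: 01 (length 2)
  J: 111 (length 3)
Average code length: 217/90 = 2.4111 bits/symbol


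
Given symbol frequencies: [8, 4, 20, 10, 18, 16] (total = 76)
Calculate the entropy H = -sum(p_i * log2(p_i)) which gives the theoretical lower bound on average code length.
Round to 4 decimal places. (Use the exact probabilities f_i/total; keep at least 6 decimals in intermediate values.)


Per-symbol terms -p_i * log2(p_i) with p_i = f_i/76:
  p = 8/76 = 0.105263: log2(p) = -3.247928, -p*log2(p) = 0.341887
  p = 4/76 = 0.052632: log2(p) = -4.247928, -p*log2(p) = 0.223575
  p = 20/76 = 0.263158: log2(p) = -1.925999, -p*log2(p) = 0.506842
  p = 10/76 = 0.131579: log2(p) = -2.925999, -p*log2(p) = 0.385000
  p = 18/76 = 0.236842: log2(p) = -2.078003, -p*log2(p) = 0.492158
  p = 16/76 = 0.210526: log2(p) = -2.247928, -p*log2(p) = 0.473248
H = 0.341887 + 0.223575 + 0.506842 + 0.385000 + 0.492158 + 0.473248 = 2.422710

H = 2.4227 bits/symbol


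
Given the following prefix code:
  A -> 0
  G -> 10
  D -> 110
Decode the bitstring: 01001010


Decoding step by step:
Bits 0 -> A
Bits 10 -> G
Bits 0 -> A
Bits 10 -> G
Bits 10 -> G


Decoded message: AGAGG


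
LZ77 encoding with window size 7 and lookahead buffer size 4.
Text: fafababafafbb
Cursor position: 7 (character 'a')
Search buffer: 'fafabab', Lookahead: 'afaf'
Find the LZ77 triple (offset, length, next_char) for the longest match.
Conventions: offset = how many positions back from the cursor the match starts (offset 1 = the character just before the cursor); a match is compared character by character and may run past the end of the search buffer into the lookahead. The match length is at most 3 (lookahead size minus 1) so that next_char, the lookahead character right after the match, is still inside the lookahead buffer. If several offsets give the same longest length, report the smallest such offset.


Try each offset into the search buffer:
  offset=1 (pos 6, char 'b'): match length 0
  offset=2 (pos 5, char 'a'): match length 1
  offset=3 (pos 4, char 'b'): match length 0
  offset=4 (pos 3, char 'a'): match length 1
  offset=5 (pos 2, char 'f'): match length 0
  offset=6 (pos 1, char 'a'): match length 3
  offset=7 (pos 0, char 'f'): match length 0
Longest match has length 3 at offset 6.
next_char = character at position 7 + 3 = 10 -> 'f'

Best match: offset=6, length=3 (matching 'afa' starting at position 1)
LZ77 triple: (6, 3, 'f')


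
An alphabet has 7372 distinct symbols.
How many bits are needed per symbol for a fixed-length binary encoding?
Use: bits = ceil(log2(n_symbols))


log2(7372) = 12.8478
Bracket: 2^12 = 4096 < 7372 <= 2^13 = 8192
So ceil(log2(7372)) = 13

bits = ceil(log2(7372)) = ceil(12.8478) = 13 bits


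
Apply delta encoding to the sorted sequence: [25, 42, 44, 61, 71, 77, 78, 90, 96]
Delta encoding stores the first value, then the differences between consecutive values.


First value: 25
Deltas:
  42 - 25 = 17
  44 - 42 = 2
  61 - 44 = 17
  71 - 61 = 10
  77 - 71 = 6
  78 - 77 = 1
  90 - 78 = 12
  96 - 90 = 6


Delta encoded: [25, 17, 2, 17, 10, 6, 1, 12, 6]


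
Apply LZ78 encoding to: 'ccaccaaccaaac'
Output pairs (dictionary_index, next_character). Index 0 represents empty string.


LZ78 encoding steps:
Dictionary: {0: ''}
Step 1: w='' (idx 0), next='c' -> output (0, 'c'), add 'c' as idx 1
Step 2: w='c' (idx 1), next='a' -> output (1, 'a'), add 'ca' as idx 2
Step 3: w='c' (idx 1), next='c' -> output (1, 'c'), add 'cc' as idx 3
Step 4: w='' (idx 0), next='a' -> output (0, 'a'), add 'a' as idx 4
Step 5: w='a' (idx 4), next='c' -> output (4, 'c'), add 'ac' as idx 5
Step 6: w='ca' (idx 2), next='a' -> output (2, 'a'), add 'caa' as idx 6
Step 7: w='ac' (idx 5), end of input -> output (5, '')


Encoded: [(0, 'c'), (1, 'a'), (1, 'c'), (0, 'a'), (4, 'c'), (2, 'a'), (5, '')]


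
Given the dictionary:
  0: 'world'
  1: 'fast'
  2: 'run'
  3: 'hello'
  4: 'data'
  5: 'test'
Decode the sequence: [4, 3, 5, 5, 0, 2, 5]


Look up each index in the dictionary:
  4 -> 'data'
  3 -> 'hello'
  5 -> 'test'
  5 -> 'test'
  0 -> 'world'
  2 -> 'run'
  5 -> 'test'

Decoded: "data hello test test world run test"
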